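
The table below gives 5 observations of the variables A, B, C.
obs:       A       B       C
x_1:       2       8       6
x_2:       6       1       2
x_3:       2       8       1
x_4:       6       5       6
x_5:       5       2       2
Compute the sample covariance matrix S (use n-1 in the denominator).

Step 1 — column means:
  mean(A) = (2 + 6 + 2 + 6 + 5) / 5 = 21/5 = 4.2
  mean(B) = (8 + 1 + 8 + 5 + 2) / 5 = 24/5 = 4.8
  mean(C) = (6 + 2 + 1 + 6 + 2) / 5 = 17/5 = 3.4

Step 2 — sample covariance S[i,j] = (1/(n-1)) · Σ_k (x_{k,i} - mean_i) · (x_{k,j} - mean_j), with n-1 = 4.
  S[A,A] = ((-2.2)·(-2.2) + (1.8)·(1.8) + (-2.2)·(-2.2) + (1.8)·(1.8) + (0.8)·(0.8)) / 4 = 16.8/4 = 4.2
  S[A,B] = ((-2.2)·(3.2) + (1.8)·(-3.8) + (-2.2)·(3.2) + (1.8)·(0.2) + (0.8)·(-2.8)) / 4 = -22.8/4 = -5.7
  S[A,C] = ((-2.2)·(2.6) + (1.8)·(-1.4) + (-2.2)·(-2.4) + (1.8)·(2.6) + (0.8)·(-1.4)) / 4 = 0.6/4 = 0.15
  S[B,B] = ((3.2)·(3.2) + (-3.8)·(-3.8) + (3.2)·(3.2) + (0.2)·(0.2) + (-2.8)·(-2.8)) / 4 = 42.8/4 = 10.7
  S[B,C] = ((3.2)·(2.6) + (-3.8)·(-1.4) + (3.2)·(-2.4) + (0.2)·(2.6) + (-2.8)·(-1.4)) / 4 = 10.4/4 = 2.6
  S[C,C] = ((2.6)·(2.6) + (-1.4)·(-1.4) + (-2.4)·(-2.4) + (2.6)·(2.6) + (-1.4)·(-1.4)) / 4 = 23.2/4 = 5.8

S is symmetric (S[j,i] = S[i,j]). Assembling:

S = [[4.2, -5.7, 0.15],
 [-5.7, 10.7, 2.6],
 [0.15, 2.6, 5.8]]


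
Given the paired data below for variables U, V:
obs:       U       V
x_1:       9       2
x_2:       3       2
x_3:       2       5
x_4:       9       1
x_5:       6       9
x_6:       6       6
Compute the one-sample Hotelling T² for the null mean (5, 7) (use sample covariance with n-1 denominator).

Step 1 — sample mean vector:
  mean(U) = (9 + 3 + 2 + 9 + 6 + 6) / 6 = 35/6 = 5.8333
  mean(V) = (2 + 2 + 5 + 1 + 9 + 6) / 6 = 25/6 = 4.1667
  x̄ = (5.8333, 4.1667),  deviation x̄ - mu_0 = (5.8333, 4.1667) - (5, 7) = (0.8333, -2.8333).

Step 2 — sample covariance matrix, S[i,j] = (1/(n-1)) · Σ_k (x_{k,i} - mean_i) · (x_{k,j} - mean_j), divisor n-1 = 5:
  S[U,U] = ((3.1667)·(3.1667) + (-2.8333)·(-2.8333) + (-3.8333)·(-3.8333) + (3.1667)·(3.1667) + (0.1667)·(0.1667) + (0.1667)·(0.1667)) / 5 = 42.8333/5 = 8.5667
  S[U,V] = ((3.1667)·(-2.1667) + (-2.8333)·(-2.1667) + (-3.8333)·(0.8333) + (3.1667)·(-3.1667) + (0.1667)·(4.8333) + (0.1667)·(1.8333)) / 5 = -12.8333/5 = -2.5667
  S[V,V] = ((-2.1667)·(-2.1667) + (-2.1667)·(-2.1667) + (0.8333)·(0.8333) + (-3.1667)·(-3.1667) + (4.8333)·(4.8333) + (1.8333)·(1.8333)) / 5 = 46.8333/5 = 9.3667
  S = [[8.5667, -2.5667],
 [-2.5667, 9.3667]].

Step 3 — invert S. det(S) = 8.5667·9.3667 - (-2.5667)² = 73.6533.
  S^{-1} = (1/det) · [[d, -b], [-b, a]] = [[0.1272, 0.0348],
 [0.0348, 0.1163]].

Step 4 — quadratic form (x̄ - mu_0)^T · S^{-1} · (x̄ - mu_0):
  S^{-1} · (x̄ - mu_0) = (0.0072, -0.3005),
  (x̄ - mu_0)^T · [...] = (0.8333)·(0.0072) + (-2.8333)·(-0.3005) = 0.8575.

Step 5 — scale by n: T² = 6 · 0.8575 = 5.1448.

T² ≈ 5.1448


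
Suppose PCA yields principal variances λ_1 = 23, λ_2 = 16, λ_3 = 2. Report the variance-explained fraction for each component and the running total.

Step 1 — total variance = trace(Sigma) = Σ λ_i = 23 + 16 + 2 = 41.

Step 2 — fraction explained by component i = λ_i / Σ λ:
  PC1: 23/41 = 0.561
  PC2: 16/41 = 0.3902
  PC3: 2/41 = 0.0488

Step 3 — cumulative fraction after k components = (λ_1 + ... + λ_k) / Σ λ:
  k = 1: 23/41 = 0.561
  k = 2: (23 + 16)/41 = 39/41 = 0.9512
  k = 3: (23 + 16 + 2)/41 = 41/41 = 1

Summary (fraction, with percent):

explained: PC1 0.561 (56.1%), PC2 0.3902 (39.02%), PC3 0.0488 (4.88%);  cumulative: 0.561, 0.9512, 1


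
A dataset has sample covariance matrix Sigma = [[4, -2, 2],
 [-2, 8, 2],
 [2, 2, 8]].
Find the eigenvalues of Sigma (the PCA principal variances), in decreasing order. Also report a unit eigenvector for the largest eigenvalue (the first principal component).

Step 1 — characteristic polynomial p(λ) = det(λI - Sigma) = λ³ - tr·λ² + c_1·λ - det, where tr = trace, c_1 = sum of the principal 2×2 minors, det = det(Sigma):
  tr = 4 + 8 + 8 = 20,
  c_1 = (4·8 - (-2)²) + (4·8 - (2)²) + (8·8 - (2)²) = 28 + 28 + 60 = 116,
  det = 4·(8·8 - (2)²) - (-2)·((-2)·8 - (2)·(2)) + (2)·((-2)·(2) - 8·(2)) = 4·(60) - (-2)·(-20) + (2)·(-20) = 160.
  So p(λ) = λ³ - 20λ² + 116λ - 160.
Step 2 — look for an integer root (rational root theorem: any rational root is an integer divisor of 160). Testing λ = 2:
  p(2) = 8 - 80 + 232 - 160 = 0  ✓
  Dividing out (λ - 2): p(λ) = (λ - 2)(λ² - 18λ + 80).
Step 3 — remaining eigenvalues from the quadratic λ² - 18λ + 80 = 0:
  Δ = 18² - 4·80 = 324 - 320 = 4,  λ = (18 ± √4)/2 = (18 ± 2)/2 = 10 or 8.
  Sorted: λ_1 = 10,  λ_2 = 8,  λ_3 = 2  (check: sum = 20 = tr ✓).

Step 4 — unit eigenvector for λ_1 = 10: v spans the null space of (Sigma - λ_1 I), whose rows are
  r_1 = (-6, -2, 2),  r_2 = (-2, -2, 2),  r_3 = (2, 2, -2).
  v is orthogonal to every row, so take v ∝ r_1 × r_2 = ((-2)·(2) - (2)·(-2), (2)·(-2) - (-6)·(2), (-6)·(-2) - (-2)·(-2)) = (0, 8, 8).
  Rescale (divide by 8): u = (0, 1, 1).
  ||u|| = √((0)² + (1)² + (1)²) = √(2) ≈ 1.4142,  v_1 = u/||u|| ≈ (0, 0.7071, 0.7071) (||v_1|| = 1).

λ_1 = 10,  λ_2 = 8,  λ_3 = 2;  v_1 ≈ (0, 0.7071, 0.7071)


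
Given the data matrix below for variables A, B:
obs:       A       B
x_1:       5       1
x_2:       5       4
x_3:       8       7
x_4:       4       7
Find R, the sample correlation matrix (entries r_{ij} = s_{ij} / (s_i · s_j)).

Step 1 — column means:
  mean(A) = (5 + 5 + 8 + 4) / 4 = 22/4 = 5.5
  mean(B) = (1 + 4 + 7 + 7) / 4 = 19/4 = 4.75

Step 2 — sample variances and covariances s[i,j] = (1/(n-1)) · Σ_k (x_{k,i} - mean_i) · (x_{k,j} - mean_j), with n-1 = 3:
  s[A,A] = ((-0.5)·(-0.5) + (-0.5)·(-0.5) + (2.5)·(2.5) + (-1.5)·(-1.5)) / 3 = 9/3 = 3
  s[A,B] = ((-0.5)·(-3.75) + (-0.5)·(-0.75) + (2.5)·(2.25) + (-1.5)·(2.25)) / 3 = 4.5/3 = 1.5
  s[B,B] = ((-3.75)·(-3.75) + (-0.75)·(-0.75) + (2.25)·(2.25) + (2.25)·(2.25)) / 3 = 24.75/3 = 8.25
  Sample standard deviations s_i = √(s[i,i]):
  s(A) = √(3) = 1.7321
  s(B) = √(8.25) = 2.8723

Step 3 — r_{ij} = s_{ij} / (s_i · s_j):
  r[A,A] = 1 (diagonal).
  r[A,B] = 1.5 / (1.7321 · 2.8723) = 1.5 / 4.9749 = 0.3015
  r[B,B] = 1 (diagonal).

R is symmetric with unit diagonal. Assembling:

R = [[1, 0.3015],
 [0.3015, 1]]


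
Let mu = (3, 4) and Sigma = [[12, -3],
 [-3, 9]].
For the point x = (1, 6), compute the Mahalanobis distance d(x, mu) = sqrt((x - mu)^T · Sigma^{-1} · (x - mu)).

Step 1 — centre the observation: (x - mu) = (-2, 2).

Step 2 — invert Sigma. det(Sigma) = 12·9 - (-3)² = 99.
  Sigma^{-1} = (1/det) · [[d, -b], [-b, a]] = [[0.0909, 0.0303],
 [0.0303, 0.1212]].

Step 3 — form the quadratic (x - mu)^T · Sigma^{-1} · (x - mu):
  Sigma^{-1} · (x - mu) = (-0.1212, 0.1818).
  (x - mu)^T · [Sigma^{-1} · (x - mu)] = (-2)·(-0.1212) + (2)·(0.1818) = 0.6061.

Step 4 — take square root: d = √(0.6061) ≈ 0.7785.

d(x, mu) = √(0.6061) ≈ 0.7785


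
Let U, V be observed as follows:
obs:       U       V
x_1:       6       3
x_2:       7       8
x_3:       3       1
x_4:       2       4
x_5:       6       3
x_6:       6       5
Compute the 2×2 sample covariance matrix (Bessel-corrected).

Step 1 — column means:
  mean(U) = (6 + 7 + 3 + 2 + 6 + 6) / 6 = 30/6 = 5
  mean(V) = (3 + 8 + 1 + 4 + 3 + 5) / 6 = 24/6 = 4

Step 2 — sample covariance S[i,j] = (1/(n-1)) · Σ_k (x_{k,i} - mean_i) · (x_{k,j} - mean_j), with n-1 = 5.
  S[U,U] = ((1)·(1) + (2)·(2) + (-2)·(-2) + (-3)·(-3) + (1)·(1) + (1)·(1)) / 5 = 20/5 = 4
  S[U,V] = ((1)·(-1) + (2)·(4) + (-2)·(-3) + (-3)·(0) + (1)·(-1) + (1)·(1)) / 5 = 13/5 = 2.6
  S[V,V] = ((-1)·(-1) + (4)·(4) + (-3)·(-3) + (0)·(0) + (-1)·(-1) + (1)·(1)) / 5 = 28/5 = 5.6

S is symmetric (S[j,i] = S[i,j]). Assembling:

S = [[4, 2.6],
 [2.6, 5.6]]


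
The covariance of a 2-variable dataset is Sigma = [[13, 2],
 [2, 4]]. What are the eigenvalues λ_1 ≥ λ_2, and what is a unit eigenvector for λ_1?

Step 1 — characteristic polynomial of 2×2 Sigma:
  det(Sigma - λI) = λ² - trace · λ + det = 0.
  trace = 13 + 4 = 17, det = 13·4 - (2)² = 48.
Step 2 — discriminant:
  Δ = trace² - 4·det = 289 - 192 = 97.
Step 3 — eigenvalues:
  λ = (trace ± √Δ)/2 = (17 ± 9.8489)/2,
  λ_1 = 13.4244,  λ_2 = 3.5756.

Step 4 — unit eigenvector for λ_1: solve (Sigma - λ_1 I)v = 0. First row:
  (13 - 13.4244)·v_x + (2)·v_y = 0, i.e. (-0.4244)·v_x + (2)·v_y = 0,
  so v ∝ (b, λ_1 - a) = (2, 0.4244) = u.
  ||u|| = √((2)² + (0.4244)²) = √(4.1801) ≈ 2.0445,
  v_1 = u/||u|| ≈ (0.9782, 0.2076) (||v_1|| = 1).

λ_1 = 13.4244,  λ_2 = 3.5756;  v_1 ≈ (0.9782, 0.2076)


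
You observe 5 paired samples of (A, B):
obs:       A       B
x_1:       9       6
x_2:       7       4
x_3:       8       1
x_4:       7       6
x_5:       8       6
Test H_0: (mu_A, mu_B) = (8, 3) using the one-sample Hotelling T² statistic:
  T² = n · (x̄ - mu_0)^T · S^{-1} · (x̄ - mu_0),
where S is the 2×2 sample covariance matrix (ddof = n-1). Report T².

Step 1 — sample mean vector:
  mean(A) = (9 + 7 + 8 + 7 + 8) / 5 = 39/5 = 7.8
  mean(B) = (6 + 4 + 1 + 6 + 6) / 5 = 23/5 = 4.6
  x̄ = (7.8, 4.6),  deviation x̄ - mu_0 = (7.8, 4.6) - (8, 3) = (-0.2, 1.6).

Step 2 — sample covariance matrix, S[i,j] = (1/(n-1)) · Σ_k (x_{k,i} - mean_i) · (x_{k,j} - mean_j), divisor n-1 = 4:
  S[A,A] = ((1.2)·(1.2) + (-0.8)·(-0.8) + (0.2)·(0.2) + (-0.8)·(-0.8) + (0.2)·(0.2)) / 4 = 2.8/4 = 0.7
  S[A,B] = ((1.2)·(1.4) + (-0.8)·(-0.6) + (0.2)·(-3.6) + (-0.8)·(1.4) + (0.2)·(1.4)) / 4 = 0.6/4 = 0.15
  S[B,B] = ((1.4)·(1.4) + (-0.6)·(-0.6) + (-3.6)·(-3.6) + (1.4)·(1.4) + (1.4)·(1.4)) / 4 = 19.2/4 = 4.8
  S = [[0.7, 0.15],
 [0.15, 4.8]].

Step 3 — invert S. det(S) = 0.7·4.8 - (0.15)² = 3.3375.
  S^{-1} = (1/det) · [[d, -b], [-b, a]] = [[1.4382, -0.0449],
 [-0.0449, 0.2097]].

Step 4 — quadratic form (x̄ - mu_0)^T · S^{-1} · (x̄ - mu_0):
  S^{-1} · (x̄ - mu_0) = (-0.3596, 0.3446),
  (x̄ - mu_0)^T · [...] = (-0.2)·(-0.3596) + (1.6)·(0.3446) = 0.6232.

Step 5 — scale by n: T² = 5 · 0.6232 = 3.1161.

T² ≈ 3.1161


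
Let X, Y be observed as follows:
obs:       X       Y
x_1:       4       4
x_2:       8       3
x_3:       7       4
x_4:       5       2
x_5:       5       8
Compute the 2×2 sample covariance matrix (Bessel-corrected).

Step 1 — column means:
  mean(X) = (4 + 8 + 7 + 5 + 5) / 5 = 29/5 = 5.8
  mean(Y) = (4 + 3 + 4 + 2 + 8) / 5 = 21/5 = 4.2

Step 2 — sample covariance S[i,j] = (1/(n-1)) · Σ_k (x_{k,i} - mean_i) · (x_{k,j} - mean_j), with n-1 = 4.
  S[X,X] = ((-1.8)·(-1.8) + (2.2)·(2.2) + (1.2)·(1.2) + (-0.8)·(-0.8) + (-0.8)·(-0.8)) / 4 = 10.8/4 = 2.7
  S[X,Y] = ((-1.8)·(-0.2) + (2.2)·(-1.2) + (1.2)·(-0.2) + (-0.8)·(-2.2) + (-0.8)·(3.8)) / 4 = -3.8/4 = -0.95
  S[Y,Y] = ((-0.2)·(-0.2) + (-1.2)·(-1.2) + (-0.2)·(-0.2) + (-2.2)·(-2.2) + (3.8)·(3.8)) / 4 = 20.8/4 = 5.2

S is symmetric (S[j,i] = S[i,j]). Assembling:

S = [[2.7, -0.95],
 [-0.95, 5.2]]


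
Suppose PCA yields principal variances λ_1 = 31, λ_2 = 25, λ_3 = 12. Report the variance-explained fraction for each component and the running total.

Step 1 — total variance = trace(Sigma) = Σ λ_i = 31 + 25 + 12 = 68.

Step 2 — fraction explained by component i = λ_i / Σ λ:
  PC1: 31/68 = 0.4559
  PC2: 25/68 = 0.3676
  PC3: 12/68 = 0.1765

Step 3 — cumulative fraction after k components = (λ_1 + ... + λ_k) / Σ λ:
  k = 1: 31/68 = 0.4559
  k = 2: (31 + 25)/68 = 56/68 = 0.8235
  k = 3: (31 + 25 + 12)/68 = 68/68 = 1

Summary (fraction, with percent):

explained: PC1 0.4559 (45.59%), PC2 0.3676 (36.76%), PC3 0.1765 (17.65%);  cumulative: 0.4559, 0.8235, 1


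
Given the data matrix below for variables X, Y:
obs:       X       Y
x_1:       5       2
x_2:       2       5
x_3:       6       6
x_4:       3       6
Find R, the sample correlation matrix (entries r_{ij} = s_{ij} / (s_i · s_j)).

Step 1 — column means:
  mean(X) = (5 + 2 + 6 + 3) / 4 = 16/4 = 4
  mean(Y) = (2 + 5 + 6 + 6) / 4 = 19/4 = 4.75

Step 2 — sample variances and covariances s[i,j] = (1/(n-1)) · Σ_k (x_{k,i} - mean_i) · (x_{k,j} - mean_j), with n-1 = 3:
  s[X,X] = ((1)·(1) + (-2)·(-2) + (2)·(2) + (-1)·(-1)) / 3 = 10/3 = 3.3333
  s[X,Y] = ((1)·(-2.75) + (-2)·(0.25) + (2)·(1.25) + (-1)·(1.25)) / 3 = -2/3 = -0.6667
  s[Y,Y] = ((-2.75)·(-2.75) + (0.25)·(0.25) + (1.25)·(1.25) + (1.25)·(1.25)) / 3 = 10.75/3 = 3.5833
  Sample standard deviations s_i = √(s[i,i]):
  s(X) = √(3.3333) = 1.8257
  s(Y) = √(3.5833) = 1.893

Step 3 — r_{ij} = s_{ij} / (s_i · s_j):
  r[X,X] = 1 (diagonal).
  r[X,Y] = -0.6667 / (1.8257 · 1.893) = -0.6667 / 3.4561 = -0.1929
  r[Y,Y] = 1 (diagonal).

R is symmetric with unit diagonal. Assembling:

R = [[1, -0.1929],
 [-0.1929, 1]]


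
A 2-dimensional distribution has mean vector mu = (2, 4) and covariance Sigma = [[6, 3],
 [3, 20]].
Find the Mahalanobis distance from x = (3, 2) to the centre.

Step 1 — centre the observation: (x - mu) = (1, -2).

Step 2 — invert Sigma. det(Sigma) = 6·20 - (3)² = 111.
  Sigma^{-1} = (1/det) · [[d, -b], [-b, a]] = [[0.1802, -0.027],
 [-0.027, 0.0541]].

Step 3 — form the quadratic (x - mu)^T · Sigma^{-1} · (x - mu):
  Sigma^{-1} · (x - mu) = (0.2342, -0.1351).
  (x - mu)^T · [Sigma^{-1} · (x - mu)] = (1)·(0.2342) + (-2)·(-0.1351) = 0.5045.

Step 4 — take square root: d = √(0.5045) ≈ 0.7103.

d(x, mu) = √(0.5045) ≈ 0.7103


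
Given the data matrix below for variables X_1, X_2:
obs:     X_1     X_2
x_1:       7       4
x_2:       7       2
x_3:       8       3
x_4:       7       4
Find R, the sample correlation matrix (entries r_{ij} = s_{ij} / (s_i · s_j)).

Step 1 — column means:
  mean(X_1) = (7 + 7 + 8 + 7) / 4 = 29/4 = 7.25
  mean(X_2) = (4 + 2 + 3 + 4) / 4 = 13/4 = 3.25

Step 2 — sample variances and covariances s[i,j] = (1/(n-1)) · Σ_k (x_{k,i} - mean_i) · (x_{k,j} - mean_j), with n-1 = 3:
  s[X_1,X_1] = ((-0.25)·(-0.25) + (-0.25)·(-0.25) + (0.75)·(0.75) + (-0.25)·(-0.25)) / 3 = 0.75/3 = 0.25
  s[X_1,X_2] = ((-0.25)·(0.75) + (-0.25)·(-1.25) + (0.75)·(-0.25) + (-0.25)·(0.75)) / 3 = -0.25/3 = -0.0833
  s[X_2,X_2] = ((0.75)·(0.75) + (-1.25)·(-1.25) + (-0.25)·(-0.25) + (0.75)·(0.75)) / 3 = 2.75/3 = 0.9167
  Sample standard deviations s_i = √(s[i,i]):
  s(X_1) = √(0.25) = 0.5
  s(X_2) = √(0.9167) = 0.9574

Step 3 — r_{ij} = s_{ij} / (s_i · s_j):
  r[X_1,X_1] = 1 (diagonal).
  r[X_1,X_2] = -0.0833 / (0.5 · 0.9574) = -0.0833 / 0.4787 = -0.1741
  r[X_2,X_2] = 1 (diagonal).

R is symmetric with unit diagonal. Assembling:

R = [[1, -0.1741],
 [-0.1741, 1]]


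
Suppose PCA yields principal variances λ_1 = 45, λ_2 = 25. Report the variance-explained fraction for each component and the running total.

Step 1 — total variance = trace(Sigma) = Σ λ_i = 45 + 25 = 70.

Step 2 — fraction explained by component i = λ_i / Σ λ:
  PC1: 45/70 = 0.6429
  PC2: 25/70 = 0.3571

Step 3 — cumulative fraction after k components = (λ_1 + ... + λ_k) / Σ λ:
  k = 1: 45/70 = 0.6429
  k = 2: (45 + 25)/70 = 70/70 = 1

Summary (fraction, with percent):

explained: PC1 0.6429 (64.29%), PC2 0.3571 (35.71%);  cumulative: 0.6429, 1


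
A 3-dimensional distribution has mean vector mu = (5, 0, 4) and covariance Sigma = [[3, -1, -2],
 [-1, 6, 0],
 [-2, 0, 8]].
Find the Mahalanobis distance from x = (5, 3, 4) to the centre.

Step 1 — centre the observation: (x - mu) = (0, 3, 0).

Step 2 — invert Sigma (cofactor / det for 3×3, or solve directly):
  Sigma^{-1} = [[0.4286, 0.0714, 0.1071],
 [0.0714, 0.1786, 0.0179],
 [0.1071, 0.0179, 0.1518]].

Step 3 — form the quadratic (x - mu)^T · Sigma^{-1} · (x - mu):
  Sigma^{-1} · (x - mu) = (0.2143, 0.5357, 0.0536).
  (x - mu)^T · [Sigma^{-1} · (x - mu)] = (0)·(0.2143) + (3)·(0.5357) + (0)·(0.0536) = 1.6071.

Step 4 — take square root: d = √(1.6071) ≈ 1.2677.

d(x, mu) = √(1.6071) ≈ 1.2677


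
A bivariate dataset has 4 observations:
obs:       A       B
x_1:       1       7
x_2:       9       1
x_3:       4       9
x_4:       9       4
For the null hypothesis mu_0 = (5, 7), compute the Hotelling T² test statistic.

Step 1 — sample mean vector:
  mean(A) = (1 + 9 + 4 + 9) / 4 = 23/4 = 5.75
  mean(B) = (7 + 1 + 9 + 4) / 4 = 21/4 = 5.25
  x̄ = (5.75, 5.25),  deviation x̄ - mu_0 = (5.75, 5.25) - (5, 7) = (0.75, -1.75).

Step 2 — sample covariance matrix, S[i,j] = (1/(n-1)) · Σ_k (x_{k,i} - mean_i) · (x_{k,j} - mean_j), divisor n-1 = 3:
  S[A,A] = ((-4.75)·(-4.75) + (3.25)·(3.25) + (-1.75)·(-1.75) + (3.25)·(3.25)) / 3 = 46.75/3 = 15.5833
  S[A,B] = ((-4.75)·(1.75) + (3.25)·(-4.25) + (-1.75)·(3.75) + (3.25)·(-1.25)) / 3 = -32.75/3 = -10.9167
  S[B,B] = ((1.75)·(1.75) + (-4.25)·(-4.25) + (3.75)·(3.75) + (-1.25)·(-1.25)) / 3 = 36.75/3 = 12.25
  S = [[15.5833, -10.9167],
 [-10.9167, 12.25]].

Step 3 — invert S. det(S) = 15.5833·12.25 - (-10.9167)² = 71.7222.
  S^{-1} = (1/det) · [[d, -b], [-b, a]] = [[0.1708, 0.1522],
 [0.1522, 0.2173]].

Step 4 — quadratic form (x̄ - mu_0)^T · S^{-1} · (x̄ - mu_0):
  S^{-1} · (x̄ - mu_0) = (-0.1383, -0.2661),
  (x̄ - mu_0)^T · [...] = (0.75)·(-0.1383) + (-1.75)·(-0.2661) = 0.3619.

Step 5 — scale by n: T² = 4 · 0.3619 = 1.4477.

T² ≈ 1.4477


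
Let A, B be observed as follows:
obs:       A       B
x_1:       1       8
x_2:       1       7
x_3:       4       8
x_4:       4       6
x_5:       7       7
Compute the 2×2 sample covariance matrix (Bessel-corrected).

Step 1 — column means:
  mean(A) = (1 + 1 + 4 + 4 + 7) / 5 = 17/5 = 3.4
  mean(B) = (8 + 7 + 8 + 6 + 7) / 5 = 36/5 = 7.2

Step 2 — sample covariance S[i,j] = (1/(n-1)) · Σ_k (x_{k,i} - mean_i) · (x_{k,j} - mean_j), with n-1 = 4.
  S[A,A] = ((-2.4)·(-2.4) + (-2.4)·(-2.4) + (0.6)·(0.6) + (0.6)·(0.6) + (3.6)·(3.6)) / 4 = 25.2/4 = 6.3
  S[A,B] = ((-2.4)·(0.8) + (-2.4)·(-0.2) + (0.6)·(0.8) + (0.6)·(-1.2) + (3.6)·(-0.2)) / 4 = -2.4/4 = -0.6
  S[B,B] = ((0.8)·(0.8) + (-0.2)·(-0.2) + (0.8)·(0.8) + (-1.2)·(-1.2) + (-0.2)·(-0.2)) / 4 = 2.8/4 = 0.7

S is symmetric (S[j,i] = S[i,j]). Assembling:

S = [[6.3, -0.6],
 [-0.6, 0.7]]


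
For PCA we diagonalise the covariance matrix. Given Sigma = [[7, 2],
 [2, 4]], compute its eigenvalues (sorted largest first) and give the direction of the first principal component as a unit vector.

Step 1 — characteristic polynomial of 2×2 Sigma:
  det(Sigma - λI) = λ² - trace · λ + det = 0.
  trace = 7 + 4 = 11, det = 7·4 - (2)² = 24.
Step 2 — discriminant:
  Δ = trace² - 4·det = 121 - 96 = 25.
Step 3 — eigenvalues:
  λ = (trace ± √Δ)/2 = (11 ± 5)/2,
  λ_1 = 8,  λ_2 = 3.

Step 4 — unit eigenvector for λ_1: solve (Sigma - λ_1 I)v = 0. First row:
  (7 - 8)·v_x + (2)·v_y = 0, i.e. (-1)·v_x + (2)·v_y = 0,
  so v ∝ (b, λ_1 - a) = (2, 1) = u.
  ||u|| = √((2)² + (1)²) = √(5) ≈ 2.2361,
  v_1 = u/||u|| ≈ (0.8944, 0.4472) (||v_1|| = 1).

λ_1 = 8,  λ_2 = 3;  v_1 ≈ (0.8944, 0.4472)


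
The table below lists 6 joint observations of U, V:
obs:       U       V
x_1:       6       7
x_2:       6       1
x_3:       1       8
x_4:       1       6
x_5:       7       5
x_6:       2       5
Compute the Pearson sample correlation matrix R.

Step 1 — column means:
  mean(U) = (6 + 6 + 1 + 1 + 7 + 2) / 6 = 23/6 = 3.8333
  mean(V) = (7 + 1 + 8 + 6 + 5 + 5) / 6 = 32/6 = 5.3333

Step 2 — sample variances and covariances s[i,j] = (1/(n-1)) · Σ_k (x_{k,i} - mean_i) · (x_{k,j} - mean_j), with n-1 = 5:
  s[U,U] = ((2.1667)·(2.1667) + (2.1667)·(2.1667) + (-2.8333)·(-2.8333) + (-2.8333)·(-2.8333) + (3.1667)·(3.1667) + (-1.8333)·(-1.8333)) / 5 = 38.8333/5 = 7.7667
  s[U,V] = ((2.1667)·(1.6667) + (2.1667)·(-4.3333) + (-2.8333)·(2.6667) + (-2.8333)·(0.6667) + (3.1667)·(-0.3333) + (-1.8333)·(-0.3333)) / 5 = -15.6667/5 = -3.1333
  s[V,V] = ((1.6667)·(1.6667) + (-4.3333)·(-4.3333) + (2.6667)·(2.6667) + (0.6667)·(0.6667) + (-0.3333)·(-0.3333) + (-0.3333)·(-0.3333)) / 5 = 29.3333/5 = 5.8667
  Sample standard deviations s_i = √(s[i,i]):
  s(U) = √(7.7667) = 2.7869
  s(V) = √(5.8667) = 2.4221

Step 3 — r_{ij} = s_{ij} / (s_i · s_j):
  r[U,U] = 1 (diagonal).
  r[U,V] = -3.1333 / (2.7869 · 2.4221) = -3.1333 / 6.7501 = -0.4642
  r[V,V] = 1 (diagonal).

R is symmetric with unit diagonal. Assembling:

R = [[1, -0.4642],
 [-0.4642, 1]]


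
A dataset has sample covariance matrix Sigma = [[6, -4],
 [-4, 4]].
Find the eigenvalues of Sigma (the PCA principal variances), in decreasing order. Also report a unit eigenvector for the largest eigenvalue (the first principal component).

Step 1 — characteristic polynomial of 2×2 Sigma:
  det(Sigma - λI) = λ² - trace · λ + det = 0.
  trace = 6 + 4 = 10, det = 6·4 - (-4)² = 8.
Step 2 — discriminant:
  Δ = trace² - 4·det = 100 - 32 = 68.
Step 3 — eigenvalues:
  λ = (trace ± √Δ)/2 = (10 ± 8.2462)/2,
  λ_1 = 9.1231,  λ_2 = 0.8769.

Step 4 — unit eigenvector for λ_1: solve (Sigma - λ_1 I)v = 0. First row:
  (6 - 9.1231)·v_x + (-4)·v_y = 0, i.e. (-3.1231)·v_x + (-4)·v_y = 0,
  so v ∝ (b, λ_1 - a) = (-4, 3.1231); multiply by -1 so the first entry is positive: u = (4, -3.1231).
  ||u|| = √((4)² + (-3.1231)²) = √(25.7538) ≈ 5.0748,
  v_1 = u/||u|| ≈ (0.7882, -0.6154) (||v_1|| = 1).

λ_1 = 9.1231,  λ_2 = 0.8769;  v_1 ≈ (0.7882, -0.6154)


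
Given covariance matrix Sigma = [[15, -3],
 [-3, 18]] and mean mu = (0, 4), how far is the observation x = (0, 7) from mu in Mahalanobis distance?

Step 1 — centre the observation: (x - mu) = (0, 3).

Step 2 — invert Sigma. det(Sigma) = 15·18 - (-3)² = 261.
  Sigma^{-1} = (1/det) · [[d, -b], [-b, a]] = [[0.069, 0.0115],
 [0.0115, 0.0575]].

Step 3 — form the quadratic (x - mu)^T · Sigma^{-1} · (x - mu):
  Sigma^{-1} · (x - mu) = (0.0345, 0.1724).
  (x - mu)^T · [Sigma^{-1} · (x - mu)] = (0)·(0.0345) + (3)·(0.1724) = 0.5172.

Step 4 — take square root: d = √(0.5172) ≈ 0.7192.

d(x, mu) = √(0.5172) ≈ 0.7192


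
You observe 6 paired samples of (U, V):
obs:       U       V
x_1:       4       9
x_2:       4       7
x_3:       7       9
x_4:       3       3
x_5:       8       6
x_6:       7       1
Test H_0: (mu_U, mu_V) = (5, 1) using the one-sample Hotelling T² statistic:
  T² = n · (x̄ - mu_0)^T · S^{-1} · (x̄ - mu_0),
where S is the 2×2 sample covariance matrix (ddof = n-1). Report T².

Step 1 — sample mean vector:
  mean(U) = (4 + 4 + 7 + 3 + 8 + 7) / 6 = 33/6 = 5.5
  mean(V) = (9 + 7 + 9 + 3 + 6 + 1) / 6 = 35/6 = 5.8333
  x̄ = (5.5, 5.8333),  deviation x̄ - mu_0 = (5.5, 5.8333) - (5, 1) = (0.5, 4.8333).

Step 2 — sample covariance matrix, S[i,j] = (1/(n-1)) · Σ_k (x_{k,i} - mean_i) · (x_{k,j} - mean_j), divisor n-1 = 5:
  S[U,U] = ((-1.5)·(-1.5) + (-1.5)·(-1.5) + (1.5)·(1.5) + (-2.5)·(-2.5) + (2.5)·(2.5) + (1.5)·(1.5)) / 5 = 21.5/5 = 4.3
  S[U,V] = ((-1.5)·(3.1667) + (-1.5)·(1.1667) + (1.5)·(3.1667) + (-2.5)·(-2.8333) + (2.5)·(0.1667) + (1.5)·(-4.8333)) / 5 = -1.5/5 = -0.3
  S[V,V] = ((3.1667)·(3.1667) + (1.1667)·(1.1667) + (3.1667)·(3.1667) + (-2.8333)·(-2.8333) + (0.1667)·(0.1667) + (-4.8333)·(-4.8333)) / 5 = 52.8333/5 = 10.5667
  S = [[4.3, -0.3],
 [-0.3, 10.5667]].

Step 3 — invert S. det(S) = 4.3·10.5667 - (-0.3)² = 45.3467.
  S^{-1} = (1/det) · [[d, -b], [-b, a]] = [[0.233, 0.0066],
 [0.0066, 0.0948]].

Step 4 — quadratic form (x̄ - mu_0)^T · S^{-1} · (x̄ - mu_0):
  S^{-1} · (x̄ - mu_0) = (0.1485, 0.4616),
  (x̄ - mu_0)^T · [...] = (0.5)·(0.1485) + (4.8333)·(0.4616) = 2.3054.

Step 5 — scale by n: T² = 6 · 2.3054 = 13.8327.

T² ≈ 13.8327


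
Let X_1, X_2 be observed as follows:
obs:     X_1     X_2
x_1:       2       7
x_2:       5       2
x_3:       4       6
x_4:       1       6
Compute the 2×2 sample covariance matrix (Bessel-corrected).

Step 1 — column means:
  mean(X_1) = (2 + 5 + 4 + 1) / 4 = 12/4 = 3
  mean(X_2) = (7 + 2 + 6 + 6) / 4 = 21/4 = 5.25

Step 2 — sample covariance S[i,j] = (1/(n-1)) · Σ_k (x_{k,i} - mean_i) · (x_{k,j} - mean_j), with n-1 = 3.
  S[X_1,X_1] = ((-1)·(-1) + (2)·(2) + (1)·(1) + (-2)·(-2)) / 3 = 10/3 = 3.3333
  S[X_1,X_2] = ((-1)·(1.75) + (2)·(-3.25) + (1)·(0.75) + (-2)·(0.75)) / 3 = -9/3 = -3
  S[X_2,X_2] = ((1.75)·(1.75) + (-3.25)·(-3.25) + (0.75)·(0.75) + (0.75)·(0.75)) / 3 = 14.75/3 = 4.9167

S is symmetric (S[j,i] = S[i,j]). Assembling:

S = [[3.3333, -3],
 [-3, 4.9167]]


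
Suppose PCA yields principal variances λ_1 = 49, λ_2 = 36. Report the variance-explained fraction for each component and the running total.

Step 1 — total variance = trace(Sigma) = Σ λ_i = 49 + 36 = 85.

Step 2 — fraction explained by component i = λ_i / Σ λ:
  PC1: 49/85 = 0.5765
  PC2: 36/85 = 0.4235

Step 3 — cumulative fraction after k components = (λ_1 + ... + λ_k) / Σ λ:
  k = 1: 49/85 = 0.5765
  k = 2: (49 + 36)/85 = 85/85 = 1

Summary (fraction, with percent):

explained: PC1 0.5765 (57.65%), PC2 0.4235 (42.35%);  cumulative: 0.5765, 1


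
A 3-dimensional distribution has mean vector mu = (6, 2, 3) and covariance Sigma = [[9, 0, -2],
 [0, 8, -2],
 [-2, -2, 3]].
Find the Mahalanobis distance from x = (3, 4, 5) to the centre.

Step 1 — centre the observation: (x - mu) = (-3, 2, 2).

Step 2 — invert Sigma (cofactor / det for 3×3, or solve directly):
  Sigma^{-1} = [[0.1351, 0.027, 0.1081],
 [0.027, 0.1554, 0.1216],
 [0.1081, 0.1216, 0.4865]].

Step 3 — form the quadratic (x - mu)^T · Sigma^{-1} · (x - mu):
  Sigma^{-1} · (x - mu) = (-0.1351, 0.473, 0.8919).
  (x - mu)^T · [Sigma^{-1} · (x - mu)] = (-3)·(-0.1351) + (2)·(0.473) + (2)·(0.8919) = 3.1351.

Step 4 — take square root: d = √(3.1351) ≈ 1.7706.

d(x, mu) = √(3.1351) ≈ 1.7706


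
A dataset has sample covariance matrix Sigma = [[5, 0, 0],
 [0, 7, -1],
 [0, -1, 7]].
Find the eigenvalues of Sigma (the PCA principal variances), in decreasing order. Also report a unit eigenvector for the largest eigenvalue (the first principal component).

Step 1 — characteristic polynomial p(λ) = det(λI - Sigma) = λ³ - tr·λ² + c_1·λ - det, where tr = trace, c_1 = sum of the principal 2×2 minors, det = det(Sigma):
  tr = 5 + 7 + 7 = 19,
  c_1 = (5·7 - (0)²) + (5·7 - (0)²) + (7·7 - (-1)²) = 35 + 35 + 48 = 118,
  det = 5·(7·7 - (-1)²) - (0)·((0)·7 - (-1)·(0)) + (0)·((0)·(-1) - 7·(0)) = 5·(48) - (0)·(0) + (0)·(0) = 240.
  So p(λ) = λ³ - 19λ² + 118λ - 240.
Step 2 — look for an integer root (rational root theorem: any rational root is an integer divisor of 240). Testing λ = 5:
  p(5) = 125 - 475 + 590 - 240 = 0  ✓
  Dividing out (λ - 5): p(λ) = (λ - 5)(λ² - 14λ + 48).
Step 3 — remaining eigenvalues from the quadratic λ² - 14λ + 48 = 0:
  Δ = 14² - 4·48 = 196 - 192 = 4,  λ = (14 ± √4)/2 = (14 ± 2)/2 = 8 or 6.
  Sorted: λ_1 = 8,  λ_2 = 6,  λ_3 = 5  (check: sum = 19 = tr ✓).

Step 4 — unit eigenvector for λ_1 = 8: v spans the null space of (Sigma - λ_1 I), whose rows are
  r_1 = (-3, 0, 0),  r_2 = (0, -1, -1),  r_3 = (0, -1, -1).
  v is orthogonal to every row, so take v ∝ r_1 × r_2 = ((0)·(-1) - (0)·(-1), (0)·(0) - (-3)·(-1), (-3)·(-1) - (0)·(0)) = (0, -3, 3).
  Rescale (divide by 3; multiply by -1 so the first nonzero entry is positive): u = (0, 1, -1).
  ||u|| = √((0)² + (1)² + (-1)²) = √(2) ≈ 1.4142,  v_1 = u/||u|| ≈ (0, 0.7071, -0.7071) (||v_1|| = 1).

λ_1 = 8,  λ_2 = 6,  λ_3 = 5;  v_1 ≈ (0, 0.7071, -0.7071)


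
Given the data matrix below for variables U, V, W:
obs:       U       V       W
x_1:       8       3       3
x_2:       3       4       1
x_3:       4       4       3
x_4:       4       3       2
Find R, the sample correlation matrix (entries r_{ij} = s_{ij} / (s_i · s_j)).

Step 1 — column means:
  mean(U) = (8 + 3 + 4 + 4) / 4 = 19/4 = 4.75
  mean(V) = (3 + 4 + 4 + 3) / 4 = 14/4 = 3.5
  mean(W) = (3 + 1 + 3 + 2) / 4 = 9/4 = 2.25

Step 2 — sample variances and covariances s[i,j] = (1/(n-1)) · Σ_k (x_{k,i} - mean_i) · (x_{k,j} - mean_j), with n-1 = 3:
  s[U,U] = ((3.25)·(3.25) + (-1.75)·(-1.75) + (-0.75)·(-0.75) + (-0.75)·(-0.75)) / 3 = 14.75/3 = 4.9167
  s[U,V] = ((3.25)·(-0.5) + (-1.75)·(0.5) + (-0.75)·(0.5) + (-0.75)·(-0.5)) / 3 = -2.5/3 = -0.8333
  s[U,W] = ((3.25)·(0.75) + (-1.75)·(-1.25) + (-0.75)·(0.75) + (-0.75)·(-0.25)) / 3 = 4.25/3 = 1.4167
  s[V,V] = ((-0.5)·(-0.5) + (0.5)·(0.5) + (0.5)·(0.5) + (-0.5)·(-0.5)) / 3 = 1/3 = 0.3333
  s[V,W] = ((-0.5)·(0.75) + (0.5)·(-1.25) + (0.5)·(0.75) + (-0.5)·(-0.25)) / 3 = -0.5/3 = -0.1667
  s[W,W] = ((0.75)·(0.75) + (-1.25)·(-1.25) + (0.75)·(0.75) + (-0.25)·(-0.25)) / 3 = 2.75/3 = 0.9167
  Sample standard deviations s_i = √(s[i,i]):
  s(U) = √(4.9167) = 2.2174
  s(V) = √(0.3333) = 0.5774
  s(W) = √(0.9167) = 0.9574

Step 3 — r_{ij} = s_{ij} / (s_i · s_j):
  r[U,U] = 1 (diagonal).
  r[U,V] = -0.8333 / (2.2174 · 0.5774) = -0.8333 / 1.2802 = -0.6509
  r[U,W] = 1.4167 / (2.2174 · 0.9574) = 1.4167 / 2.123 = 0.6673
  r[V,V] = 1 (diagonal).
  r[V,W] = -0.1667 / (0.5774 · 0.9574) = -0.1667 / 0.5528 = -0.3015
  r[W,W] = 1 (diagonal).

R is symmetric with unit diagonal. Assembling:

R = [[1, -0.6509, 0.6673],
 [-0.6509, 1, -0.3015],
 [0.6673, -0.3015, 1]]


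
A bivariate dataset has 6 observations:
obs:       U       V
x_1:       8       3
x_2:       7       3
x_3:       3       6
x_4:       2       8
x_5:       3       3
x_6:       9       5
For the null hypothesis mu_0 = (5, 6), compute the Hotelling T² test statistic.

Step 1 — sample mean vector:
  mean(U) = (8 + 7 + 3 + 2 + 3 + 9) / 6 = 32/6 = 5.3333
  mean(V) = (3 + 3 + 6 + 8 + 3 + 5) / 6 = 28/6 = 4.6667
  x̄ = (5.3333, 4.6667),  deviation x̄ - mu_0 = (5.3333, 4.6667) - (5, 6) = (0.3333, -1.3333).

Step 2 — sample covariance matrix, S[i,j] = (1/(n-1)) · Σ_k (x_{k,i} - mean_i) · (x_{k,j} - mean_j), divisor n-1 = 5:
  S[U,U] = ((2.6667)·(2.6667) + (1.6667)·(1.6667) + (-2.3333)·(-2.3333) + (-3.3333)·(-3.3333) + (-2.3333)·(-2.3333) + (3.6667)·(3.6667)) / 5 = 45.3333/5 = 9.0667
  S[U,V] = ((2.6667)·(-1.6667) + (1.6667)·(-1.6667) + (-2.3333)·(1.3333) + (-3.3333)·(3.3333) + (-2.3333)·(-1.6667) + (3.6667)·(0.3333)) / 5 = -16.3333/5 = -3.2667
  S[V,V] = ((-1.6667)·(-1.6667) + (-1.6667)·(-1.6667) + (1.3333)·(1.3333) + (3.3333)·(3.3333) + (-1.6667)·(-1.6667) + (0.3333)·(0.3333)) / 5 = 21.3333/5 = 4.2667
  S = [[9.0667, -3.2667],
 [-3.2667, 4.2667]].

Step 3 — invert S. det(S) = 9.0667·4.2667 - (-3.2667)² = 28.0133.
  S^{-1} = (1/det) · [[d, -b], [-b, a]] = [[0.1523, 0.1166],
 [0.1166, 0.3237]].

Step 4 — quadratic form (x̄ - mu_0)^T · S^{-1} · (x̄ - mu_0):
  S^{-1} · (x̄ - mu_0) = (-0.1047, -0.3927),
  (x̄ - mu_0)^T · [...] = (0.3333)·(-0.1047) + (-1.3333)·(-0.3927) = 0.4887.

Step 5 — scale by n: T² = 6 · 0.4887 = 2.9319.

T² ≈ 2.9319


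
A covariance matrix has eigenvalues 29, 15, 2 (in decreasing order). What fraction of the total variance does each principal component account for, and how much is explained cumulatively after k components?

Step 1 — total variance = trace(Sigma) = Σ λ_i = 29 + 15 + 2 = 46.

Step 2 — fraction explained by component i = λ_i / Σ λ:
  PC1: 29/46 = 0.6304
  PC2: 15/46 = 0.3261
  PC3: 2/46 = 0.0435

Step 3 — cumulative fraction after k components = (λ_1 + ... + λ_k) / Σ λ:
  k = 1: 29/46 = 0.6304
  k = 2: (29 + 15)/46 = 44/46 = 0.9565
  k = 3: (29 + 15 + 2)/46 = 46/46 = 1

Summary (fraction, with percent):

explained: PC1 0.6304 (63.04%), PC2 0.3261 (32.61%), PC3 0.0435 (4.35%);  cumulative: 0.6304, 0.9565, 1


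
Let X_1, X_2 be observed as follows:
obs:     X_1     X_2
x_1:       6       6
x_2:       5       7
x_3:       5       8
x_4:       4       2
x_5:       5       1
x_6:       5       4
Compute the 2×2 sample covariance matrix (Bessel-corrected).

Step 1 — column means:
  mean(X_1) = (6 + 5 + 5 + 4 + 5 + 5) / 6 = 30/6 = 5
  mean(X_2) = (6 + 7 + 8 + 2 + 1 + 4) / 6 = 28/6 = 4.6667

Step 2 — sample covariance S[i,j] = (1/(n-1)) · Σ_k (x_{k,i} - mean_i) · (x_{k,j} - mean_j), with n-1 = 5.
  S[X_1,X_1] = ((1)·(1) + (0)·(0) + (0)·(0) + (-1)·(-1) + (0)·(0) + (0)·(0)) / 5 = 2/5 = 0.4
  S[X_1,X_2] = ((1)·(1.3333) + (0)·(2.3333) + (0)·(3.3333) + (-1)·(-2.6667) + (0)·(-3.6667) + (0)·(-0.6667)) / 5 = 4/5 = 0.8
  S[X_2,X_2] = ((1.3333)·(1.3333) + (2.3333)·(2.3333) + (3.3333)·(3.3333) + (-2.6667)·(-2.6667) + (-3.6667)·(-3.6667) + (-0.6667)·(-0.6667)) / 5 = 39.3333/5 = 7.8667

S is symmetric (S[j,i] = S[i,j]). Assembling:

S = [[0.4, 0.8],
 [0.8, 7.8667]]


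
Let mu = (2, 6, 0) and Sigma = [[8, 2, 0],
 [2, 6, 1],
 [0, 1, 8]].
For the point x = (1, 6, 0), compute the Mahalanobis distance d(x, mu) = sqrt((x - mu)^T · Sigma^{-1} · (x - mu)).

Step 1 — centre the observation: (x - mu) = (-1, 0, 0).

Step 2 — invert Sigma (cofactor / det for 3×3, or solve directly):
  Sigma^{-1} = [[0.1366, -0.0465, 0.0058],
 [-0.0465, 0.186, -0.0233],
 [0.0058, -0.0233, 0.1279]].

Step 3 — form the quadratic (x - mu)^T · Sigma^{-1} · (x - mu):
  Sigma^{-1} · (x - mu) = (-0.1366, 0.0465, -0.0058).
  (x - mu)^T · [Sigma^{-1} · (x - mu)] = (-1)·(-0.1366) + (0)·(0.0465) + (0)·(-0.0058) = 0.1366.

Step 4 — take square root: d = √(0.1366) ≈ 0.3696.

d(x, mu) = √(0.1366) ≈ 0.3696


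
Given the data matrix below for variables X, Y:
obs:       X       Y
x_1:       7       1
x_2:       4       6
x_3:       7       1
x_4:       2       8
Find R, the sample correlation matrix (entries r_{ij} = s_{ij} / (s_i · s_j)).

Step 1 — column means:
  mean(X) = (7 + 4 + 7 + 2) / 4 = 20/4 = 5
  mean(Y) = (1 + 6 + 1 + 8) / 4 = 16/4 = 4

Step 2 — sample variances and covariances s[i,j] = (1/(n-1)) · Σ_k (x_{k,i} - mean_i) · (x_{k,j} - mean_j), with n-1 = 3:
  s[X,X] = ((2)·(2) + (-1)·(-1) + (2)·(2) + (-3)·(-3)) / 3 = 18/3 = 6
  s[X,Y] = ((2)·(-3) + (-1)·(2) + (2)·(-3) + (-3)·(4)) / 3 = -26/3 = -8.6667
  s[Y,Y] = ((-3)·(-3) + (2)·(2) + (-3)·(-3) + (4)·(4)) / 3 = 38/3 = 12.6667
  Sample standard deviations s_i = √(s[i,i]):
  s(X) = √(6) = 2.4495
  s(Y) = √(12.6667) = 3.559

Step 3 — r_{ij} = s_{ij} / (s_i · s_j):
  r[X,X] = 1 (diagonal).
  r[X,Y] = -8.6667 / (2.4495 · 3.559) = -8.6667 / 8.7178 = -0.9941
  r[Y,Y] = 1 (diagonal).

R is symmetric with unit diagonal. Assembling:

R = [[1, -0.9941],
 [-0.9941, 1]]


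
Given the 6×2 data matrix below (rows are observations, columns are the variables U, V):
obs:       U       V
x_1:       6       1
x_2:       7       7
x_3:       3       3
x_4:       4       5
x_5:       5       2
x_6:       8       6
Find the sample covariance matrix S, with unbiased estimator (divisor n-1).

Step 1 — column means:
  mean(U) = (6 + 7 + 3 + 4 + 5 + 8) / 6 = 33/6 = 5.5
  mean(V) = (1 + 7 + 3 + 5 + 2 + 6) / 6 = 24/6 = 4

Step 2 — sample covariance S[i,j] = (1/(n-1)) · Σ_k (x_{k,i} - mean_i) · (x_{k,j} - mean_j), with n-1 = 5.
  S[U,U] = ((0.5)·(0.5) + (1.5)·(1.5) + (-2.5)·(-2.5) + (-1.5)·(-1.5) + (-0.5)·(-0.5) + (2.5)·(2.5)) / 5 = 17.5/5 = 3.5
  S[U,V] = ((0.5)·(-3) + (1.5)·(3) + (-2.5)·(-1) + (-1.5)·(1) + (-0.5)·(-2) + (2.5)·(2)) / 5 = 10/5 = 2
  S[V,V] = ((-3)·(-3) + (3)·(3) + (-1)·(-1) + (1)·(1) + (-2)·(-2) + (2)·(2)) / 5 = 28/5 = 5.6

S is symmetric (S[j,i] = S[i,j]). Assembling:

S = [[3.5, 2],
 [2, 5.6]]


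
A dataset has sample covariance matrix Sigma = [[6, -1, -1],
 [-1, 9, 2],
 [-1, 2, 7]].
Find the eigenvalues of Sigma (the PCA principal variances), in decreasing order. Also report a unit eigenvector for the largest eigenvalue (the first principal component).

Step 1 — characteristic polynomial p(λ) = det(λI - Sigma) = λ³ - tr·λ² + c_1·λ - det, where tr = trace, c_1 = sum of the principal 2×2 minors, det = det(Sigma):
  tr = 6 + 9 + 7 = 22,
  c_1 = (6·9 - (-1)²) + (6·7 - (-1)²) + (9·7 - (2)²) = 53 + 41 + 59 = 153,
  det = 6·(9·7 - (2)²) - (-1)·((-1)·7 - (2)·(-1)) + (-1)·((-1)·(2) - 9·(-1)) = 6·(59) - (-1)·(-5) + (-1)·(7) = 342.
  So p(λ) = λ³ - 22λ² + 153λ - 342.
Step 2 — look for an integer root (rational root theorem: any rational root is an integer divisor of 342). Testing λ = 6:
  p(6) = 216 - 792 + 918 - 342 = 0  ✓
  Dividing out (λ - 6): p(λ) = (λ - 6)(λ² - 16λ + 57).
Step 3 — remaining eigenvalues from the quadratic λ² - 16λ + 57 = 0:
  Δ = 16² - 4·57 = 256 - 228 = 28,  λ = (16 ± √28)/2 = (16 ± 5.2915)/2 ≈ 10.6458 or 5.3542.
  Sorted: λ_1 = 10.6458,  λ_2 = 6,  λ_3 = 5.3542  (check: sum = 22 = tr ✓).

Step 4 — unit eigenvector for λ_1 ≈ 10.6458: v spans the null space of (Sigma - λ_1 I), whose rows are
  r_1 = (-4.6458, -1, -1),  r_2 = (-1, -1.6458, 2),  r_3 = (-1, 2, -3.6458).
  v is orthogonal to every row, so take v ∝ r_1 × r_2 = ((-1)·(2) - (-1)·(-1.6458), (-1)·(-1) - (-4.6458)·(2), (-4.6458)·(-1.6458) - (-1)·(-1)) ≈ (-3.6458, 10.2915, 6.6458).
  Rescale (multiply by -1 so the first nonzero entry is positive): u = (3.6458, -10.2915, -6.6458).
  ||u|| = √((3.6458)² + (-10.2915)² + (-6.6458)²) = √(163.3725) ≈ 12.7817,  v_1 = u/||u|| ≈ (0.2852, -0.8052, -0.5199) (||v_1|| = 1).

λ_1 = 10.6458,  λ_2 = 6,  λ_3 = 5.3542;  v_1 ≈ (0.2852, -0.8052, -0.5199)


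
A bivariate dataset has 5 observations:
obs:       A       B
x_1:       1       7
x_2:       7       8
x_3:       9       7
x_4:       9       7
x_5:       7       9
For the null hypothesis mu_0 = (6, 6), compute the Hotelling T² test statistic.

Step 1 — sample mean vector:
  mean(A) = (1 + 7 + 9 + 9 + 7) / 5 = 33/5 = 6.6
  mean(B) = (7 + 8 + 7 + 7 + 9) / 5 = 38/5 = 7.6
  x̄ = (6.6, 7.6),  deviation x̄ - mu_0 = (6.6, 7.6) - (6, 6) = (0.6, 1.6).

Step 2 — sample covariance matrix, S[i,j] = (1/(n-1)) · Σ_k (x_{k,i} - mean_i) · (x_{k,j} - mean_j), divisor n-1 = 4:
  S[A,A] = ((-5.6)·(-5.6) + (0.4)·(0.4) + (2.4)·(2.4) + (2.4)·(2.4) + (0.4)·(0.4)) / 4 = 43.2/4 = 10.8
  S[A,B] = ((-5.6)·(-0.6) + (0.4)·(0.4) + (2.4)·(-0.6) + (2.4)·(-0.6) + (0.4)·(1.4)) / 4 = 1.2/4 = 0.3
  S[B,B] = ((-0.6)·(-0.6) + (0.4)·(0.4) + (-0.6)·(-0.6) + (-0.6)·(-0.6) + (1.4)·(1.4)) / 4 = 3.2/4 = 0.8
  S = [[10.8, 0.3],
 [0.3, 0.8]].

Step 3 — invert S. det(S) = 10.8·0.8 - (0.3)² = 8.55.
  S^{-1} = (1/det) · [[d, -b], [-b, a]] = [[0.0936, -0.0351],
 [-0.0351, 1.2632]].

Step 4 — quadratic form (x̄ - mu_0)^T · S^{-1} · (x̄ - mu_0):
  S^{-1} · (x̄ - mu_0) = (0, 2),
  (x̄ - mu_0)^T · [...] = (0.6)·(0) + (1.6)·(2) = 3.2.

Step 5 — scale by n: T² = 5 · 3.2 = 16.

T² ≈ 16


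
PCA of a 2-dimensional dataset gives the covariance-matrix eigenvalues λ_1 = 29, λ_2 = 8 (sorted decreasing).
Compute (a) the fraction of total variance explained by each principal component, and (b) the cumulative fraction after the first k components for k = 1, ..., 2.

Step 1 — total variance = trace(Sigma) = Σ λ_i = 29 + 8 = 37.

Step 2 — fraction explained by component i = λ_i / Σ λ:
  PC1: 29/37 = 0.7838
  PC2: 8/37 = 0.2162

Step 3 — cumulative fraction after k components = (λ_1 + ... + λ_k) / Σ λ:
  k = 1: 29/37 = 0.7838
  k = 2: (29 + 8)/37 = 37/37 = 1

Summary (fraction, with percent):

explained: PC1 0.7838 (78.38%), PC2 0.2162 (21.62%);  cumulative: 0.7838, 1


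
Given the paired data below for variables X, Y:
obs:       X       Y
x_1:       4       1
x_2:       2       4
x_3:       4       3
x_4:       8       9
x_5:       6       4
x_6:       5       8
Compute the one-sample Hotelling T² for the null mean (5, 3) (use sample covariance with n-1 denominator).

Step 1 — sample mean vector:
  mean(X) = (4 + 2 + 4 + 8 + 6 + 5) / 6 = 29/6 = 4.8333
  mean(Y) = (1 + 4 + 3 + 9 + 4 + 8) / 6 = 29/6 = 4.8333
  x̄ = (4.8333, 4.8333),  deviation x̄ - mu_0 = (4.8333, 4.8333) - (5, 3) = (-0.1667, 1.8333).

Step 2 — sample covariance matrix, S[i,j] = (1/(n-1)) · Σ_k (x_{k,i} - mean_i) · (x_{k,j} - mean_j), divisor n-1 = 5:
  S[X,X] = ((-0.8333)·(-0.8333) + (-2.8333)·(-2.8333) + (-0.8333)·(-0.8333) + (3.1667)·(3.1667) + (1.1667)·(1.1667) + (0.1667)·(0.1667)) / 5 = 20.8333/5 = 4.1667
  S[X,Y] = ((-0.8333)·(-3.8333) + (-2.8333)·(-0.8333) + (-0.8333)·(-1.8333) + (3.1667)·(4.1667) + (1.1667)·(-0.8333) + (0.1667)·(3.1667)) / 5 = 19.8333/5 = 3.9667
  S[Y,Y] = ((-3.8333)·(-3.8333) + (-0.8333)·(-0.8333) + (-1.8333)·(-1.8333) + (4.1667)·(4.1667) + (-0.8333)·(-0.8333) + (3.1667)·(3.1667)) / 5 = 46.8333/5 = 9.3667
  S = [[4.1667, 3.9667],
 [3.9667, 9.3667]].

Step 3 — invert S. det(S) = 4.1667·9.3667 - (3.9667)² = 23.2933.
  S^{-1} = (1/det) · [[d, -b], [-b, a]] = [[0.4021, -0.1703],
 [-0.1703, 0.1789]].

Step 4 — quadratic form (x̄ - mu_0)^T · S^{-1} · (x̄ - mu_0):
  S^{-1} · (x̄ - mu_0) = (-0.3792, 0.3563),
  (x̄ - mu_0)^T · [...] = (-0.1667)·(-0.3792) + (1.8333)·(0.3563) = 0.7165.

Step 5 — scale by n: T² = 6 · 0.7165 = 4.2988.

T² ≈ 4.2988
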